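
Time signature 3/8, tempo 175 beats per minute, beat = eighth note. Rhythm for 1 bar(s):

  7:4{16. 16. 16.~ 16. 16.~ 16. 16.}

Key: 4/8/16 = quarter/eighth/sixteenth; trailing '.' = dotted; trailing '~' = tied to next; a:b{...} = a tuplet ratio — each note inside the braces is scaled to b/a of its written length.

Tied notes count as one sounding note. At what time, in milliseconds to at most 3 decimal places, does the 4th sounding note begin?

note 4 onset = 12/7b = 587.755ms

1. 0.0ms @ 0 + 146.939ms (3/7)
2. 146.939ms @ 3/7 + 146.939ms (3/7)
3. 293.878ms @ 6/7 + 293.878ms (6/7)
4. 587.755ms @ 12/7 + 293.878ms (6/7)
5. 881.633ms @ 18/7 + 146.939ms (3/7)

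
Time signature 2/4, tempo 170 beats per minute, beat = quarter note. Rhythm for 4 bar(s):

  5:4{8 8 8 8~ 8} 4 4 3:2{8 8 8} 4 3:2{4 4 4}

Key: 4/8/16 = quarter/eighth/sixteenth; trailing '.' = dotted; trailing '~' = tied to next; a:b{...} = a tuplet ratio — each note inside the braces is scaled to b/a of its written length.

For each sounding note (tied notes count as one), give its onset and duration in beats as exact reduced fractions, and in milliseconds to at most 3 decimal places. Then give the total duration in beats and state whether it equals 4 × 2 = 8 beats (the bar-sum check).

1) 0.0ms=0b +141.176ms=2/5b
2) 141.176ms=2/5b +141.176ms=2/5b
3) 282.353ms=4/5b +141.176ms=2/5b
4) 423.529ms=6/5b +282.353ms=4/5b
5) 705.882ms=2b +352.941ms=1b
6) 1058.824ms=3b +352.941ms=1b
7) 1411.765ms=4b +117.647ms=1/3b
8) 1529.412ms=13/3b +117.647ms=1/3b
9) 1647.059ms=14/3b +117.647ms=1/3b
10) 1764.706ms=5b +352.941ms=1b
11) 2117.647ms=6b +235.294ms=2/3b
12) 2352.941ms=20/3b +235.294ms=2/3b
13) 2588.235ms=22/3b +235.294ms=2/3b
Σ=8b of 8 (170bpm 2/4) — PASS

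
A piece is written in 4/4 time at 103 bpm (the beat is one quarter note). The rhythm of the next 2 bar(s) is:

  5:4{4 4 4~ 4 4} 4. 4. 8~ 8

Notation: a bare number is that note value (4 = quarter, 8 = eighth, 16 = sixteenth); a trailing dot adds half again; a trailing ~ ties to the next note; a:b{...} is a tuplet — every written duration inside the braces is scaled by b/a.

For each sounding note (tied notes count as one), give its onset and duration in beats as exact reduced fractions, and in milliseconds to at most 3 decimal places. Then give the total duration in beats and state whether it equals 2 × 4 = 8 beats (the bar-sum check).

1) 0.0ms=0b +466.019ms=4/5b
2) 466.019ms=4/5b +466.019ms=4/5b
3) 932.039ms=8/5b +932.039ms=8/5b
4) 1864.078ms=16/5b +466.019ms=4/5b
5) 2330.097ms=4b +873.786ms=3/2b
6) 3203.883ms=11/2b +873.786ms=3/2b
7) 4077.67ms=7b +582.524ms=1b
Σ=8b of 8 (103bpm 4/4) — PASS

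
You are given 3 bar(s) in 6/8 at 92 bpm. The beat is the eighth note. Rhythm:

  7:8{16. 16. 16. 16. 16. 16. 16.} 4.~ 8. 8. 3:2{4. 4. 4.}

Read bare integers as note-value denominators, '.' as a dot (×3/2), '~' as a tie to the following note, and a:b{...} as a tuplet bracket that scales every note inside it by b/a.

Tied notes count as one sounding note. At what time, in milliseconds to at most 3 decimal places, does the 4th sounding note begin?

1. 0.0ms @ 0 + 559.006ms (6/7)
2. 559.006ms @ 6/7 + 559.006ms (6/7)
3. 1118.012ms @ 12/7 + 559.006ms (6/7)
4. 1677.019ms @ 18/7 + 559.006ms (6/7)
5. 2236.025ms @ 24/7 + 559.006ms (6/7)
6. 2795.031ms @ 30/7 + 559.006ms (6/7)
7. 3354.037ms @ 36/7 + 559.006ms (6/7)
8. 3913.043ms @ 6 + 2934.783ms (9/2)
9. 6847.826ms @ 21/2 + 978.261ms (3/2)
10. 7826.087ms @ 12 + 1304.348ms (2)
11. 9130.435ms @ 14 + 1304.348ms (2)
12. 10434.783ms @ 16 + 1304.348ms (2)

note 4 onset = 18/7b = 1677.019ms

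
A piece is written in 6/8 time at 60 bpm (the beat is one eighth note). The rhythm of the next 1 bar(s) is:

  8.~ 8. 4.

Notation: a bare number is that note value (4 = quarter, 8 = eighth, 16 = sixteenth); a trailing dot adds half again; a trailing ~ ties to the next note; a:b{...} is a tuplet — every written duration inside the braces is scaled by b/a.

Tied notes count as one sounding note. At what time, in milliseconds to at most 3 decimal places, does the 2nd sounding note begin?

1. 0.0ms @ 0 + 3000.0ms (3)
2. 3000.0ms @ 3 + 3000.0ms (3)

note 2 onset = 3b = 3000.0ms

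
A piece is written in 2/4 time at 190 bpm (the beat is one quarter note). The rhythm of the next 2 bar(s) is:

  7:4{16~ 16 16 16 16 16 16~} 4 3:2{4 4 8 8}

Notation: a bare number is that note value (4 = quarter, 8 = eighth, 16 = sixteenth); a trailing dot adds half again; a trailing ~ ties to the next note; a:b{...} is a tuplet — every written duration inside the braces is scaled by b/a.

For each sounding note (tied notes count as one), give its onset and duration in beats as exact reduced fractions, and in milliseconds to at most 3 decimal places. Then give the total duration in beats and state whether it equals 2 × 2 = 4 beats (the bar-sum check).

1) 0.0ms=0b +90.226ms=2/7b
2) 90.226ms=2/7b +45.113ms=1/7b
3) 135.338ms=3/7b +45.113ms=1/7b
4) 180.451ms=4/7b +45.113ms=1/7b
5) 225.564ms=5/7b +45.113ms=1/7b
6) 270.677ms=6/7b +360.902ms=8/7b
7) 631.579ms=2b +210.526ms=2/3b
8) 842.105ms=8/3b +210.526ms=2/3b
9) 1052.632ms=10/3b +105.263ms=1/3b
10) 1157.895ms=11/3b +105.263ms=1/3b
Σ=4b of 4 (190bpm 2/4) — PASS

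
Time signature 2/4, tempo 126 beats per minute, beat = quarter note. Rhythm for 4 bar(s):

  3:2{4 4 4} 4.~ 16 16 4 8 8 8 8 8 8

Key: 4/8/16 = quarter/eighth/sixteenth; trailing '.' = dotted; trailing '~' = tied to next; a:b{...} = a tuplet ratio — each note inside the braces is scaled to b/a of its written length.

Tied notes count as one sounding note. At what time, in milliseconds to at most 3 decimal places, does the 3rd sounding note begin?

1. 0.0ms @ 0 + 317.46ms (2/3)
2. 317.46ms @ 2/3 + 317.46ms (2/3)
3. 634.921ms @ 4/3 + 317.46ms (2/3)
4. 952.381ms @ 2 + 833.333ms (7/4)
5. 1785.714ms @ 15/4 + 119.048ms (1/4)
6. 1904.762ms @ 4 + 476.19ms (1)
7. 2380.952ms @ 5 + 238.095ms (1/2)
8. 2619.048ms @ 11/2 + 238.095ms (1/2)
9. 2857.143ms @ 6 + 238.095ms (1/2)
10. 3095.238ms @ 13/2 + 238.095ms (1/2)
11. 3333.333ms @ 7 + 238.095ms (1/2)
12. 3571.429ms @ 15/2 + 238.095ms (1/2)

note 3 onset = 4/3b = 634.921ms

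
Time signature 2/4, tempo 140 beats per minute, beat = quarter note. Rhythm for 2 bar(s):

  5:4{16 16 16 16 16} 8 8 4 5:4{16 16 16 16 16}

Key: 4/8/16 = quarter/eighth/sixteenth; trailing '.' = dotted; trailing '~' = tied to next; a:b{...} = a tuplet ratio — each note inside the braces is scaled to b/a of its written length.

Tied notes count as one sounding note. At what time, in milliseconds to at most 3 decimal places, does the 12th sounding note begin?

1. 0.0ms @ 0 + 85.714ms (1/5)
2. 85.714ms @ 1/5 + 85.714ms (1/5)
3. 171.429ms @ 2/5 + 85.714ms (1/5)
4. 257.143ms @ 3/5 + 85.714ms (1/5)
5. 342.857ms @ 4/5 + 85.714ms (1/5)
6. 428.571ms @ 1 + 214.286ms (1/2)
7. 642.857ms @ 3/2 + 214.286ms (1/2)
8. 857.143ms @ 2 + 428.571ms (1)
9. 1285.714ms @ 3 + 85.714ms (1/5)
10. 1371.429ms @ 16/5 + 85.714ms (1/5)
11. 1457.143ms @ 17/5 + 85.714ms (1/5)
12. 1542.857ms @ 18/5 + 85.714ms (1/5)
13. 1628.571ms @ 19/5 + 85.714ms (1/5)

note 12 onset = 18/5b = 1542.857ms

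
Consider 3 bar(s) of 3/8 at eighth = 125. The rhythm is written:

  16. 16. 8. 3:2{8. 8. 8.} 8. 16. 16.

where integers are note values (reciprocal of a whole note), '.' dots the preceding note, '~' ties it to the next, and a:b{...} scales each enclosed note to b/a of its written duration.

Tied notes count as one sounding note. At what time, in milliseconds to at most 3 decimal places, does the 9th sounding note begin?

note 9 onset = 33/4b = 3960.0ms

1. 0.0ms @ 0 + 360.0ms (3/4)
2. 360.0ms @ 3/4 + 360.0ms (3/4)
3. 720.0ms @ 3/2 + 720.0ms (3/2)
4. 1440.0ms @ 3 + 480.0ms (1)
5. 1920.0ms @ 4 + 480.0ms (1)
6. 2400.0ms @ 5 + 480.0ms (1)
7. 2880.0ms @ 6 + 720.0ms (3/2)
8. 3600.0ms @ 15/2 + 360.0ms (3/4)
9. 3960.0ms @ 33/4 + 360.0ms (3/4)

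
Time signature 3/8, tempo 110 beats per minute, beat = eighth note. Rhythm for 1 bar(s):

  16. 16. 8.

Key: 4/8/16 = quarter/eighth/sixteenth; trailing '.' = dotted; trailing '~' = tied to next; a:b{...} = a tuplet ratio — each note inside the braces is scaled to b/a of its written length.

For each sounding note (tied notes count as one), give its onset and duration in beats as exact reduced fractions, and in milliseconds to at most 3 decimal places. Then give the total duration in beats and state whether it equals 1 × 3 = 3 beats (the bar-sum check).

1) 0.0ms=0b +409.091ms=3/4b
2) 409.091ms=3/4b +409.091ms=3/4b
3) 818.182ms=3/2b +818.182ms=3/2b
Σ=3b of 3 (110bpm 3/8) — PASS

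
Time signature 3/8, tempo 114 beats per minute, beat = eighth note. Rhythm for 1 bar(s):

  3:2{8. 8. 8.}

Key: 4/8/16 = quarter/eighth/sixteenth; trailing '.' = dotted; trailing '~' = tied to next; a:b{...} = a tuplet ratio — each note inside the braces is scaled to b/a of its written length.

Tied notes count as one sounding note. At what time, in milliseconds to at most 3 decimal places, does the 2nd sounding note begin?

1. 0.0ms @ 0 + 526.316ms (1)
2. 526.316ms @ 1 + 526.316ms (1)
3. 1052.632ms @ 2 + 526.316ms (1)

note 2 onset = 1b = 526.316ms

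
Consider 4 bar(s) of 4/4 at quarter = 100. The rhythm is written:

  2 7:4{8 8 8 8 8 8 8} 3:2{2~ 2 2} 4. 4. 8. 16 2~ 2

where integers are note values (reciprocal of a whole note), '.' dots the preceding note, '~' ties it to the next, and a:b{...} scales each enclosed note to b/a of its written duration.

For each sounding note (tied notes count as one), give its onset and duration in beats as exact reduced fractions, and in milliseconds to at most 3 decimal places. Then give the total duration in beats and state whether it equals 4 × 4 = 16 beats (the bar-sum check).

1) 0.0ms=0b +1200.0ms=2b
2) 1200.0ms=2b +171.429ms=2/7b
3) 1371.429ms=16/7b +171.429ms=2/7b
4) 1542.857ms=18/7b +171.429ms=2/7b
5) 1714.286ms=20/7b +171.429ms=2/7b
6) 1885.714ms=22/7b +171.429ms=2/7b
7) 2057.143ms=24/7b +171.429ms=2/7b
8) 2228.571ms=26/7b +171.429ms=2/7b
9) 2400.0ms=4b +1600.0ms=8/3b
10) 4000.0ms=20/3b +800.0ms=4/3b
11) 4800.0ms=8b +900.0ms=3/2b
12) 5700.0ms=19/2b +900.0ms=3/2b
13) 6600.0ms=11b +450.0ms=3/4b
14) 7050.0ms=47/4b +150.0ms=1/4b
15) 7200.0ms=12b +2400.0ms=4b
Σ=16b of 16 (100bpm 4/4) — PASS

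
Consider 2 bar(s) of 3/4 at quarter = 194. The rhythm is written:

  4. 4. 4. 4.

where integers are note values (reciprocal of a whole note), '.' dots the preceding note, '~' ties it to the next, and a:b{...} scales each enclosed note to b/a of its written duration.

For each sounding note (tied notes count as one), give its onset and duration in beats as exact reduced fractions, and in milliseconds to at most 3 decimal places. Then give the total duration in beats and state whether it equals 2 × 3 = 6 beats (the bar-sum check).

1) 0.0ms=0b +463.918ms=3/2b
2) 463.918ms=3/2b +463.918ms=3/2b
3) 927.835ms=3b +463.918ms=3/2b
4) 1391.753ms=9/2b +463.918ms=3/2b
Σ=6b of 6 (194bpm 3/4) — PASS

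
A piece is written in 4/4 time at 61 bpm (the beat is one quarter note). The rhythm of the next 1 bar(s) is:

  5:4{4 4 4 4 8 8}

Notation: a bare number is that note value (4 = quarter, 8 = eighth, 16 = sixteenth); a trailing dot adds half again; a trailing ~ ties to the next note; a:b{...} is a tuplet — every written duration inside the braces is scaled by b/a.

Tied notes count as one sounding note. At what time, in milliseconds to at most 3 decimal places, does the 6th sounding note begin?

note 6 onset = 18/5b = 3540.984ms

1. 0.0ms @ 0 + 786.885ms (4/5)
2. 786.885ms @ 4/5 + 786.885ms (4/5)
3. 1573.77ms @ 8/5 + 786.885ms (4/5)
4. 2360.656ms @ 12/5 + 786.885ms (4/5)
5. 3147.541ms @ 16/5 + 393.443ms (2/5)
6. 3540.984ms @ 18/5 + 393.443ms (2/5)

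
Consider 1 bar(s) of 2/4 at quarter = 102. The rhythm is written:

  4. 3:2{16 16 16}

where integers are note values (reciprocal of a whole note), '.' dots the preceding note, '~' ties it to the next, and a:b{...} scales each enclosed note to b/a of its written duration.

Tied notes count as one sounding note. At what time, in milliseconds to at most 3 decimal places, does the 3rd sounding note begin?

note 3 onset = 5/3b = 980.392ms

1. 0.0ms @ 0 + 882.353ms (3/2)
2. 882.353ms @ 3/2 + 98.039ms (1/6)
3. 980.392ms @ 5/3 + 98.039ms (1/6)
4. 1078.431ms @ 11/6 + 98.039ms (1/6)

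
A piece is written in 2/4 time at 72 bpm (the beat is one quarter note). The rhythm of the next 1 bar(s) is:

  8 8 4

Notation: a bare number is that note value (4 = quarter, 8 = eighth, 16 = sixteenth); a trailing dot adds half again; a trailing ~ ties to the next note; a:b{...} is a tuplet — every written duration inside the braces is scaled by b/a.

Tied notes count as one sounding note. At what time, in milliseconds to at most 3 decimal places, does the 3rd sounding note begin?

1. 0.0ms @ 0 + 416.667ms (1/2)
2. 416.667ms @ 1/2 + 416.667ms (1/2)
3. 833.333ms @ 1 + 833.333ms (1)

note 3 onset = 1b = 833.333ms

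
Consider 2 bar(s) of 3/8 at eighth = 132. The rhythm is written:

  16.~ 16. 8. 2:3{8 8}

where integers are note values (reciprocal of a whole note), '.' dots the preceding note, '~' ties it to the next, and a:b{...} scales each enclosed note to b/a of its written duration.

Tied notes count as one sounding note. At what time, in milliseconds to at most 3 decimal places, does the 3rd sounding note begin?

1. 0.0ms @ 0 + 681.818ms (3/2)
2. 681.818ms @ 3/2 + 681.818ms (3/2)
3. 1363.636ms @ 3 + 681.818ms (3/2)
4. 2045.455ms @ 9/2 + 681.818ms (3/2)

note 3 onset = 3b = 1363.636ms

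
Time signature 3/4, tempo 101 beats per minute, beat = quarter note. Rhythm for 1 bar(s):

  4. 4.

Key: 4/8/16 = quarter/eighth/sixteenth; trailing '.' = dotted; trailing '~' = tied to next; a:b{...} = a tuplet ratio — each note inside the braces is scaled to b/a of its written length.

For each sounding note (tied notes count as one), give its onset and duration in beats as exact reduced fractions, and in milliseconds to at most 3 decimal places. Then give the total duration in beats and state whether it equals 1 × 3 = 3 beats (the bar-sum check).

1) 0.0ms=0b +891.089ms=3/2b
2) 891.089ms=3/2b +891.089ms=3/2b
Σ=3b of 3 (101bpm 3/4) — PASS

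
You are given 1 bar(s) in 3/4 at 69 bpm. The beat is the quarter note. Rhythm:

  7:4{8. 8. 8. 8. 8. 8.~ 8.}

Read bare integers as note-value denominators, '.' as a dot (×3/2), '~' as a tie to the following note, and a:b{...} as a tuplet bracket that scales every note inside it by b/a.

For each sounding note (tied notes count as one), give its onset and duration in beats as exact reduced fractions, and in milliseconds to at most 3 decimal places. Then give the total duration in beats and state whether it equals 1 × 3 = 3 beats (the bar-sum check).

1) 0.0ms=0b +372.671ms=3/7b
2) 372.671ms=3/7b +372.671ms=3/7b
3) 745.342ms=6/7b +372.671ms=3/7b
4) 1118.012ms=9/7b +372.671ms=3/7b
5) 1490.683ms=12/7b +372.671ms=3/7b
6) 1863.354ms=15/7b +745.342ms=6/7b
Σ=3b of 3 (69bpm 3/4) — PASS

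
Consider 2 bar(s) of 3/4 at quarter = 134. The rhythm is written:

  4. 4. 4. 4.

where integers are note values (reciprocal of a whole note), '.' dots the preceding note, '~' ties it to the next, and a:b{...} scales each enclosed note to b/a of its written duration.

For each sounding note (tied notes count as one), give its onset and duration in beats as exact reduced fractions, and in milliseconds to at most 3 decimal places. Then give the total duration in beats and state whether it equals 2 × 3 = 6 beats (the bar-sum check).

1) 0.0ms=0b +671.642ms=3/2b
2) 671.642ms=3/2b +671.642ms=3/2b
3) 1343.284ms=3b +671.642ms=3/2b
4) 2014.925ms=9/2b +671.642ms=3/2b
Σ=6b of 6 (134bpm 3/4) — PASS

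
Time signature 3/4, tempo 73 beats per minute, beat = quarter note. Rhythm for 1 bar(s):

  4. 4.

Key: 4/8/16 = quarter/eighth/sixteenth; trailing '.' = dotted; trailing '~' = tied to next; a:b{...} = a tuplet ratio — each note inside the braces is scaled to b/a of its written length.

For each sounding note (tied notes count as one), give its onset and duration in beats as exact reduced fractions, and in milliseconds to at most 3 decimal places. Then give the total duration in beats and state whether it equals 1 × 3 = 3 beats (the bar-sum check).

1) 0.0ms=0b +1232.877ms=3/2b
2) 1232.877ms=3/2b +1232.877ms=3/2b
Σ=3b of 3 (73bpm 3/4) — PASS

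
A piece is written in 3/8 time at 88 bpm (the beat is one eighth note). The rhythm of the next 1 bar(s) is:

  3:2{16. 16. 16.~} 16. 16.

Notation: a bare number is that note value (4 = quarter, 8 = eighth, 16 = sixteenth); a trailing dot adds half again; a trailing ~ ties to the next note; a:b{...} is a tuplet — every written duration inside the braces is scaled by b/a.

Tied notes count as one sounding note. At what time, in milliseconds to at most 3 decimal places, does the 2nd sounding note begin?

1. 0.0ms @ 0 + 340.909ms (1/2)
2. 340.909ms @ 1/2 + 340.909ms (1/2)
3. 681.818ms @ 1 + 852.273ms (5/4)
4. 1534.091ms @ 9/4 + 511.364ms (3/4)

note 2 onset = 1/2b = 340.909ms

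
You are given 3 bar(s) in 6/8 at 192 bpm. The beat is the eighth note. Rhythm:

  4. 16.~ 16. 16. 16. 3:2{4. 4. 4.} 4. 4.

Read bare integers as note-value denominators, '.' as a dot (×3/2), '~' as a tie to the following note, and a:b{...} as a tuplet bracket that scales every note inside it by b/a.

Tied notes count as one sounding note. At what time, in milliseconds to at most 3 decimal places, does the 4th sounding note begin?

1. 0.0ms @ 0 + 937.5ms (3)
2. 937.5ms @ 3 + 468.75ms (3/2)
3. 1406.25ms @ 9/2 + 234.375ms (3/4)
4. 1640.625ms @ 21/4 + 234.375ms (3/4)
5. 1875.0ms @ 6 + 625.0ms (2)
6. 2500.0ms @ 8 + 625.0ms (2)
7. 3125.0ms @ 10 + 625.0ms (2)
8. 3750.0ms @ 12 + 937.5ms (3)
9. 4687.5ms @ 15 + 937.5ms (3)

note 4 onset = 21/4b = 1640.625ms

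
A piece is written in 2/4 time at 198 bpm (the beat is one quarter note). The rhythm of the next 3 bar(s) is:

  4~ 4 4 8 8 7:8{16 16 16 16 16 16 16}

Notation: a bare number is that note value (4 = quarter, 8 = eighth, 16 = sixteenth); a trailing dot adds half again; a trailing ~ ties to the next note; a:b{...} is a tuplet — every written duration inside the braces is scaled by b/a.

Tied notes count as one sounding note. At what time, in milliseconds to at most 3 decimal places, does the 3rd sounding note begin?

1. 0.0ms @ 0 + 606.061ms (2)
2. 606.061ms @ 2 + 303.03ms (1)
3. 909.091ms @ 3 + 151.515ms (1/2)
4. 1060.606ms @ 7/2 + 151.515ms (1/2)
5. 1212.121ms @ 4 + 86.58ms (2/7)
6. 1298.701ms @ 30/7 + 86.58ms (2/7)
7. 1385.281ms @ 32/7 + 86.58ms (2/7)
8. 1471.861ms @ 34/7 + 86.58ms (2/7)
9. 1558.442ms @ 36/7 + 86.58ms (2/7)
10. 1645.022ms @ 38/7 + 86.58ms (2/7)
11. 1731.602ms @ 40/7 + 86.58ms (2/7)

note 3 onset = 3b = 909.091ms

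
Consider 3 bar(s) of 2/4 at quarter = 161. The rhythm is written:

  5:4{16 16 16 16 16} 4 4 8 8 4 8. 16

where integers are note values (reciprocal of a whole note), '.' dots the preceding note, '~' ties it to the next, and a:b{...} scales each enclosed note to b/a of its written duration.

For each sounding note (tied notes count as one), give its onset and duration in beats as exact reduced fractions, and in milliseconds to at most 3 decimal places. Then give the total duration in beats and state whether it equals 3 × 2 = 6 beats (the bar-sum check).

1) 0.0ms=0b +74.534ms=1/5b
2) 74.534ms=1/5b +74.534ms=1/5b
3) 149.068ms=2/5b +74.534ms=1/5b
4) 223.602ms=3/5b +74.534ms=1/5b
5) 298.137ms=4/5b +74.534ms=1/5b
6) 372.671ms=1b +372.671ms=1b
7) 745.342ms=2b +372.671ms=1b
8) 1118.012ms=3b +186.335ms=1/2b
9) 1304.348ms=7/2b +186.335ms=1/2b
10) 1490.683ms=4b +372.671ms=1b
11) 1863.354ms=5b +279.503ms=3/4b
12) 2142.857ms=23/4b +93.168ms=1/4b
Σ=6b of 6 (161bpm 2/4) — PASS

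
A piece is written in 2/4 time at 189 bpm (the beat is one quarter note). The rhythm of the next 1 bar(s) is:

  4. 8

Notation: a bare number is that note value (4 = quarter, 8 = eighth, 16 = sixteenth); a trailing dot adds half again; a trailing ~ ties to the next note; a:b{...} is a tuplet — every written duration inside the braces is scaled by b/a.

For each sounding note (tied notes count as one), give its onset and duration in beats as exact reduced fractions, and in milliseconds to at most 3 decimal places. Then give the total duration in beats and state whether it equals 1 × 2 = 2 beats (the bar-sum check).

1) 0.0ms=0b +476.19ms=3/2b
2) 476.19ms=3/2b +158.73ms=1/2b
Σ=2b of 2 (189bpm 2/4) — PASS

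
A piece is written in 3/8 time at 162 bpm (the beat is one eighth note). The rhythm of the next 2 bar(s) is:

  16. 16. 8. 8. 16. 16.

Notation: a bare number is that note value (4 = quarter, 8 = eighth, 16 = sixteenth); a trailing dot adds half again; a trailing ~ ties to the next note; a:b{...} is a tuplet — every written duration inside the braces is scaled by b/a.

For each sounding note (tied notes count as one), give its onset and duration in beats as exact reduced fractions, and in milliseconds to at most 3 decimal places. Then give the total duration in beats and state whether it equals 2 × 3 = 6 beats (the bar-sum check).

1) 0.0ms=0b +277.778ms=3/4b
2) 277.778ms=3/4b +277.778ms=3/4b
3) 555.556ms=3/2b +555.556ms=3/2b
4) 1111.111ms=3b +555.556ms=3/2b
5) 1666.667ms=9/2b +277.778ms=3/4b
6) 1944.444ms=21/4b +277.778ms=3/4b
Σ=6b of 6 (162bpm 3/8) — PASS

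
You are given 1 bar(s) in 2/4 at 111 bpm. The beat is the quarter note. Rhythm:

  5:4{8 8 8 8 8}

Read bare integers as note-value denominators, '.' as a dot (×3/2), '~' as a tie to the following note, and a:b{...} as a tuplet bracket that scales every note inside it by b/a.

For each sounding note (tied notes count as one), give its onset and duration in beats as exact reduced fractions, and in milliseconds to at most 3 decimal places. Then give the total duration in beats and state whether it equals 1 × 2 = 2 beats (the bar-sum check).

1) 0.0ms=0b +216.216ms=2/5b
2) 216.216ms=2/5b +216.216ms=2/5b
3) 432.432ms=4/5b +216.216ms=2/5b
4) 648.649ms=6/5b +216.216ms=2/5b
5) 864.865ms=8/5b +216.216ms=2/5b
Σ=2b of 2 (111bpm 2/4) — PASS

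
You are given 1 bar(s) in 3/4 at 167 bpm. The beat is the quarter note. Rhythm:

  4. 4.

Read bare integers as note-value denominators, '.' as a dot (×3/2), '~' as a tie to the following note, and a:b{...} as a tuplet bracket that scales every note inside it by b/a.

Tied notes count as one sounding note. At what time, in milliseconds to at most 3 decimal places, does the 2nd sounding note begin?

1. 0.0ms @ 0 + 538.922ms (3/2)
2. 538.922ms @ 3/2 + 538.922ms (3/2)

note 2 onset = 3/2b = 538.922ms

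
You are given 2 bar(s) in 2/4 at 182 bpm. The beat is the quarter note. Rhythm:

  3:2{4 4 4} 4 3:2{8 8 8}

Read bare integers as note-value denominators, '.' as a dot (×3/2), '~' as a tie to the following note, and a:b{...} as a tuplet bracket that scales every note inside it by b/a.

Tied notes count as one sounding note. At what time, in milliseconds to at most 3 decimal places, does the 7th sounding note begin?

1. 0.0ms @ 0 + 219.78ms (2/3)
2. 219.78ms @ 2/3 + 219.78ms (2/3)
3. 439.56ms @ 4/3 + 219.78ms (2/3)
4. 659.341ms @ 2 + 329.67ms (1)
5. 989.011ms @ 3 + 109.89ms (1/3)
6. 1098.901ms @ 10/3 + 109.89ms (1/3)
7. 1208.791ms @ 11/3 + 109.89ms (1/3)

note 7 onset = 11/3b = 1208.791ms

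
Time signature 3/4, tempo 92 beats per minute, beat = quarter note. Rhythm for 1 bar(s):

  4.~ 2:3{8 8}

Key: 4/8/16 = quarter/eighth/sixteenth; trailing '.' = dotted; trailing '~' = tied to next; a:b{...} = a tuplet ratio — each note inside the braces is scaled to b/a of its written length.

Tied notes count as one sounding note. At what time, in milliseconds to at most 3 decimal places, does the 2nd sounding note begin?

note 2 onset = 9/4b = 1467.391ms

1. 0.0ms @ 0 + 1467.391ms (9/4)
2. 1467.391ms @ 9/4 + 489.13ms (3/4)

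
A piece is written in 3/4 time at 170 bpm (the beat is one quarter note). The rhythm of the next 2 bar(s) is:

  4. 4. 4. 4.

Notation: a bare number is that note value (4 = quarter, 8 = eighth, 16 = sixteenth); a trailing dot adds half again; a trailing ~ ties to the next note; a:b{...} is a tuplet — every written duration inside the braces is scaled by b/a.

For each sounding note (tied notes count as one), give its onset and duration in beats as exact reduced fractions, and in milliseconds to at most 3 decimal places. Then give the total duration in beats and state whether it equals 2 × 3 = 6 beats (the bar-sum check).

1) 0.0ms=0b +529.412ms=3/2b
2) 529.412ms=3/2b +529.412ms=3/2b
3) 1058.824ms=3b +529.412ms=3/2b
4) 1588.235ms=9/2b +529.412ms=3/2b
Σ=6b of 6 (170bpm 3/4) — PASS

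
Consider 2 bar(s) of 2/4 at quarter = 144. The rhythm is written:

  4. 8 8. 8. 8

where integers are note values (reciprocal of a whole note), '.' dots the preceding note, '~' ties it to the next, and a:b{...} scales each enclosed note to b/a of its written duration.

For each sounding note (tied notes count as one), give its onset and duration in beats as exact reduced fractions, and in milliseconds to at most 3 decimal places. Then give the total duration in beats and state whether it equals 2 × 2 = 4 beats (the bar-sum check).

1) 0.0ms=0b +625.0ms=3/2b
2) 625.0ms=3/2b +208.333ms=1/2b
3) 833.333ms=2b +312.5ms=3/4b
4) 1145.833ms=11/4b +312.5ms=3/4b
5) 1458.333ms=7/2b +208.333ms=1/2b
Σ=4b of 4 (144bpm 2/4) — PASS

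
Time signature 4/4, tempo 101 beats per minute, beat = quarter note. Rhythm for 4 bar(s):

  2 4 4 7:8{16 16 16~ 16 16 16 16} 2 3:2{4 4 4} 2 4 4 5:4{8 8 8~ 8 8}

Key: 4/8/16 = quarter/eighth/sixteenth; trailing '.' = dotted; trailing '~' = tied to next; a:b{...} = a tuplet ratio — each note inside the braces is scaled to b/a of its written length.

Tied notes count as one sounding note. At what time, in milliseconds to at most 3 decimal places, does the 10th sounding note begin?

1. 0.0ms @ 0 + 1188.119ms (2)
2. 1188.119ms @ 2 + 594.059ms (1)
3. 1782.178ms @ 3 + 594.059ms (1)
4. 2376.238ms @ 4 + 169.731ms (2/7)
5. 2545.969ms @ 30/7 + 169.731ms (2/7)
6. 2715.7ms @ 32/7 + 339.463ms (4/7)
7. 3055.163ms @ 36/7 + 169.731ms (2/7)
8. 3224.894ms @ 38/7 + 169.731ms (2/7)
9. 3394.625ms @ 40/7 + 169.731ms (2/7)
10. 3564.356ms @ 6 + 1188.119ms (2)
11. 4752.475ms @ 8 + 396.04ms (2/3)
12. 5148.515ms @ 26/3 + 396.04ms (2/3)
13. 5544.554ms @ 28/3 + 396.04ms (2/3)
14. 5940.594ms @ 10 + 1188.119ms (2)
15. 7128.713ms @ 12 + 594.059ms (1)
16. 7722.772ms @ 13 + 594.059ms (1)
17. 8316.832ms @ 14 + 237.624ms (2/5)
18. 8554.455ms @ 72/5 + 237.624ms (2/5)
19. 8792.079ms @ 74/5 + 475.248ms (4/5)
20. 9267.327ms @ 78/5 + 237.624ms (2/5)

note 10 onset = 6b = 3564.356ms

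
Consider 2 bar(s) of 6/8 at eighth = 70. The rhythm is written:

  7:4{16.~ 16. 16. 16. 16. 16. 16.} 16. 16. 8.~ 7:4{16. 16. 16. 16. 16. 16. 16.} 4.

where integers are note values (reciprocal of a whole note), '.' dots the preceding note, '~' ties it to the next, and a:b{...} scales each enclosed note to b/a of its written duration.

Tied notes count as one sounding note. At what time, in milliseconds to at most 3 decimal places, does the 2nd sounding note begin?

1. 0.0ms @ 0 + 734.694ms (6/7)
2. 734.694ms @ 6/7 + 367.347ms (3/7)
3. 1102.041ms @ 9/7 + 367.347ms (3/7)
4. 1469.388ms @ 12/7 + 367.347ms (3/7)
5. 1836.735ms @ 15/7 + 367.347ms (3/7)
6. 2204.082ms @ 18/7 + 367.347ms (3/7)
7. 2571.429ms @ 3 + 642.857ms (3/4)
8. 3214.286ms @ 15/4 + 642.857ms (3/4)
9. 3857.143ms @ 9/2 + 1653.061ms (27/14)
10. 5510.204ms @ 45/7 + 367.347ms (3/7)
11. 5877.551ms @ 48/7 + 367.347ms (3/7)
12. 6244.898ms @ 51/7 + 367.347ms (3/7)
13. 6612.245ms @ 54/7 + 367.347ms (3/7)
14. 6979.592ms @ 57/7 + 367.347ms (3/7)
15. 7346.939ms @ 60/7 + 367.347ms (3/7)
16. 7714.286ms @ 9 + 2571.429ms (3)

note 2 onset = 6/7b = 734.694ms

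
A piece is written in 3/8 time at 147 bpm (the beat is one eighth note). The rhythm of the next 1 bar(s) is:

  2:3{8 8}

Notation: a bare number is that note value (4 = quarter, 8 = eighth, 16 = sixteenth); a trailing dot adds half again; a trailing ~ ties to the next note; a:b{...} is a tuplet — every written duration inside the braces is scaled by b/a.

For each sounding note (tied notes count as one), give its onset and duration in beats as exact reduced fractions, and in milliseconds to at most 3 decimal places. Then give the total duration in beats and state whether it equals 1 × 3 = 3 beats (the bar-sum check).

1) 0.0ms=0b +612.245ms=3/2b
2) 612.245ms=3/2b +612.245ms=3/2b
Σ=3b of 3 (147bpm 3/8) — PASS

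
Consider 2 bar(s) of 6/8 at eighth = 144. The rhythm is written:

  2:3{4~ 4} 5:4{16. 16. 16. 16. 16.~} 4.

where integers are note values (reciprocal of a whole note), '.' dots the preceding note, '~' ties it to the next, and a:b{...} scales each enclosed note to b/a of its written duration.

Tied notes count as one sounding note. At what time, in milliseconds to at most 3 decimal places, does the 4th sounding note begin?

note 4 onset = 36/5b = 3000.0ms

1. 0.0ms @ 0 + 2500.0ms (6)
2. 2500.0ms @ 6 + 250.0ms (3/5)
3. 2750.0ms @ 33/5 + 250.0ms (3/5)
4. 3000.0ms @ 36/5 + 250.0ms (3/5)
5. 3250.0ms @ 39/5 + 250.0ms (3/5)
6. 3500.0ms @ 42/5 + 1500.0ms (18/5)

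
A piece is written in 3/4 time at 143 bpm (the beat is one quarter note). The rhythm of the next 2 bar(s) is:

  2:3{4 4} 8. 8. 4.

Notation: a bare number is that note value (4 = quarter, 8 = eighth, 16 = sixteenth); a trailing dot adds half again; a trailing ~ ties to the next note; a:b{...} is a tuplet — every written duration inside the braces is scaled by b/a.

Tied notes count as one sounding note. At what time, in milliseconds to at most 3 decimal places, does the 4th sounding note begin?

note 4 onset = 15/4b = 1573.427ms

1. 0.0ms @ 0 + 629.371ms (3/2)
2. 629.371ms @ 3/2 + 629.371ms (3/2)
3. 1258.741ms @ 3 + 314.685ms (3/4)
4. 1573.427ms @ 15/4 + 314.685ms (3/4)
5. 1888.112ms @ 9/2 + 629.371ms (3/2)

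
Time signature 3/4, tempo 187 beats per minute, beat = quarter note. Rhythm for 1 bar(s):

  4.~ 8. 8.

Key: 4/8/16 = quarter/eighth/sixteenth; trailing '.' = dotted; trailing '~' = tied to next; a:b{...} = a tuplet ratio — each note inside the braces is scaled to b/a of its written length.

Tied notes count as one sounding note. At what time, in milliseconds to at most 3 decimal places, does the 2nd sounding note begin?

note 2 onset = 9/4b = 721.925ms

1. 0.0ms @ 0 + 721.925ms (9/4)
2. 721.925ms @ 9/4 + 240.642ms (3/4)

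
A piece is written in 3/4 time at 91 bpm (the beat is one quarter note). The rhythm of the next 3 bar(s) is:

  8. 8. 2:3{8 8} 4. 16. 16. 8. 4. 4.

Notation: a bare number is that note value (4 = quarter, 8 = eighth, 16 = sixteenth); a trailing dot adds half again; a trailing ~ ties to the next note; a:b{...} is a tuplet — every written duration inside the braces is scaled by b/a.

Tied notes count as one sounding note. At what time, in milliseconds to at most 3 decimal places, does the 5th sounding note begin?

1. 0.0ms @ 0 + 494.505ms (3/4)
2. 494.505ms @ 3/4 + 494.505ms (3/4)
3. 989.011ms @ 3/2 + 494.505ms (3/4)
4. 1483.516ms @ 9/4 + 494.505ms (3/4)
5. 1978.022ms @ 3 + 989.011ms (3/2)
6. 2967.033ms @ 9/2 + 247.253ms (3/8)
7. 3214.286ms @ 39/8 + 247.253ms (3/8)
8. 3461.538ms @ 21/4 + 494.505ms (3/4)
9. 3956.044ms @ 6 + 989.011ms (3/2)
10. 4945.055ms @ 15/2 + 989.011ms (3/2)

note 5 onset = 3b = 1978.022ms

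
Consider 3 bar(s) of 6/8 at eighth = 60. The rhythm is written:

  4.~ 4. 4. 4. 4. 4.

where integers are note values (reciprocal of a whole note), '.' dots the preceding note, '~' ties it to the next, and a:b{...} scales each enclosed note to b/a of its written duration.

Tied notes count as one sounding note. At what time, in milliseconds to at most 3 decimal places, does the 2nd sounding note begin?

1. 0.0ms @ 0 + 6000.0ms (6)
2. 6000.0ms @ 6 + 3000.0ms (3)
3. 9000.0ms @ 9 + 3000.0ms (3)
4. 12000.0ms @ 12 + 3000.0ms (3)
5. 15000.0ms @ 15 + 3000.0ms (3)

note 2 onset = 6b = 6000.0ms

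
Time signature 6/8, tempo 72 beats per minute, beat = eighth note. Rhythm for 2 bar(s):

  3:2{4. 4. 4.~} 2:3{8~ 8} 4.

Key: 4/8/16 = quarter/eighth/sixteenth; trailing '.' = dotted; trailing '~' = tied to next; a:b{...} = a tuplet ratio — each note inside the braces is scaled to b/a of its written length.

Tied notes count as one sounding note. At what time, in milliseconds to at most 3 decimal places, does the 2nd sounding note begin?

note 2 onset = 2b = 1666.667ms

1. 0.0ms @ 0 + 1666.667ms (2)
2. 1666.667ms @ 2 + 1666.667ms (2)
3. 3333.333ms @ 4 + 4166.667ms (5)
4. 7500.0ms @ 9 + 2500.0ms (3)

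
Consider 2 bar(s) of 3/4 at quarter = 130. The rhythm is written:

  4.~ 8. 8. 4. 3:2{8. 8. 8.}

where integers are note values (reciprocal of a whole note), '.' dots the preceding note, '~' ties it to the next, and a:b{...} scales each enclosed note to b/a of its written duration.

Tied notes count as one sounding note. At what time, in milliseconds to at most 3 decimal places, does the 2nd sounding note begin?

1. 0.0ms @ 0 + 1038.462ms (9/4)
2. 1038.462ms @ 9/4 + 346.154ms (3/4)
3. 1384.615ms @ 3 + 692.308ms (3/2)
4. 2076.923ms @ 9/2 + 230.769ms (1/2)
5. 2307.692ms @ 5 + 230.769ms (1/2)
6. 2538.462ms @ 11/2 + 230.769ms (1/2)

note 2 onset = 9/4b = 1038.462ms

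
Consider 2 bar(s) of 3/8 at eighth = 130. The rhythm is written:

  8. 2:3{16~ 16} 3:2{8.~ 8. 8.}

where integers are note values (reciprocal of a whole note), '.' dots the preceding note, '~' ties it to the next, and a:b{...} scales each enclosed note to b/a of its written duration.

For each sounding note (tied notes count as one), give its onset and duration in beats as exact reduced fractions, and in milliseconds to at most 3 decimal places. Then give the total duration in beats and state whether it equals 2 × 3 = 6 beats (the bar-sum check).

1) 0.0ms=0b +692.308ms=3/2b
2) 692.308ms=3/2b +692.308ms=3/2b
3) 1384.615ms=3b +923.077ms=2b
4) 2307.692ms=5b +461.538ms=1b
Σ=6b of 6 (130bpm 3/8) — PASS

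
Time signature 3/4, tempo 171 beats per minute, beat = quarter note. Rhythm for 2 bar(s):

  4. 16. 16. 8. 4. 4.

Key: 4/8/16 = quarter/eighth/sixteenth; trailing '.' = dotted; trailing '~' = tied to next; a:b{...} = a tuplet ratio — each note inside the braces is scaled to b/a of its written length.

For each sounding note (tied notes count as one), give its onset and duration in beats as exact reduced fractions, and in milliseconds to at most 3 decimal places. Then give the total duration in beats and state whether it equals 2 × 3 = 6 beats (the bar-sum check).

1) 0.0ms=0b +526.316ms=3/2b
2) 526.316ms=3/2b +131.579ms=3/8b
3) 657.895ms=15/8b +131.579ms=3/8b
4) 789.474ms=9/4b +263.158ms=3/4b
5) 1052.632ms=3b +526.316ms=3/2b
6) 1578.947ms=9/2b +526.316ms=3/2b
Σ=6b of 6 (171bpm 3/4) — PASS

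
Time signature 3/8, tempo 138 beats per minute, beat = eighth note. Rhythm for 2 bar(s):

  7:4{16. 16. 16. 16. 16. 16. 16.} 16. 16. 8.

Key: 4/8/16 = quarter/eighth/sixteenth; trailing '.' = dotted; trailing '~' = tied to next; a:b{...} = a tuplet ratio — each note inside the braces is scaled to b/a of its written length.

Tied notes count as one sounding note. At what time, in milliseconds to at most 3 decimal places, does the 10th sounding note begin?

1. 0.0ms @ 0 + 186.335ms (3/7)
2. 186.335ms @ 3/7 + 186.335ms (3/7)
3. 372.671ms @ 6/7 + 186.335ms (3/7)
4. 559.006ms @ 9/7 + 186.335ms (3/7)
5. 745.342ms @ 12/7 + 186.335ms (3/7)
6. 931.677ms @ 15/7 + 186.335ms (3/7)
7. 1118.012ms @ 18/7 + 186.335ms (3/7)
8. 1304.348ms @ 3 + 326.087ms (3/4)
9. 1630.435ms @ 15/4 + 326.087ms (3/4)
10. 1956.522ms @ 9/2 + 652.174ms (3/2)

note 10 onset = 9/2b = 1956.522ms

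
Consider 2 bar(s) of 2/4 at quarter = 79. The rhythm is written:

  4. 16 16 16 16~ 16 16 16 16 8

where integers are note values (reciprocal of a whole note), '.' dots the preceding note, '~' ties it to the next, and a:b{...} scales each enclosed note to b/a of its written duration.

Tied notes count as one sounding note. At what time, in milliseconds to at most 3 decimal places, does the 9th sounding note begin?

1. 0.0ms @ 0 + 1139.241ms (3/2)
2. 1139.241ms @ 3/2 + 189.873ms (1/4)
3. 1329.114ms @ 7/4 + 189.873ms (1/4)
4. 1518.987ms @ 2 + 189.873ms (1/4)
5. 1708.861ms @ 9/4 + 379.747ms (1/2)
6. 2088.608ms @ 11/4 + 189.873ms (1/4)
7. 2278.481ms @ 3 + 189.873ms (1/4)
8. 2468.354ms @ 13/4 + 189.873ms (1/4)
9. 2658.228ms @ 7/2 + 379.747ms (1/2)

note 9 onset = 7/2b = 2658.228ms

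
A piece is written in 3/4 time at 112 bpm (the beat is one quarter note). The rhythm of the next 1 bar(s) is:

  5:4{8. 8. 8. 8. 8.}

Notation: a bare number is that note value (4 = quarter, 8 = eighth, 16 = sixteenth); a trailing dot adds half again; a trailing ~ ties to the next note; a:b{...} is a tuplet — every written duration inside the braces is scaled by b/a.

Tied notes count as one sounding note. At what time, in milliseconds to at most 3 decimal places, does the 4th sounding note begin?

note 4 onset = 9/5b = 964.286ms

1. 0.0ms @ 0 + 321.429ms (3/5)
2. 321.429ms @ 3/5 + 321.429ms (3/5)
3. 642.857ms @ 6/5 + 321.429ms (3/5)
4. 964.286ms @ 9/5 + 321.429ms (3/5)
5. 1285.714ms @ 12/5 + 321.429ms (3/5)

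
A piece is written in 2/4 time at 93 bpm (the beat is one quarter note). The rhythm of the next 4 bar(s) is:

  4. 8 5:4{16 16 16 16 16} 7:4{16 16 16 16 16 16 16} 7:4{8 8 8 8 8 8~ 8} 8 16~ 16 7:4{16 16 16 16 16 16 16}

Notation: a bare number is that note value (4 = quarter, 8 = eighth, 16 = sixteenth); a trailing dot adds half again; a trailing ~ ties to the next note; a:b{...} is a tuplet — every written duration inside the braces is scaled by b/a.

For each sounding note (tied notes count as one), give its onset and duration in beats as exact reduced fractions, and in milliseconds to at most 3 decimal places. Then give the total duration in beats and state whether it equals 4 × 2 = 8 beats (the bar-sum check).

1) 0.0ms=0b +967.742ms=3/2b
2) 967.742ms=3/2b +322.581ms=1/2b
3) 1290.323ms=2b +129.032ms=1/5b
4) 1419.355ms=11/5b +129.032ms=1/5b
5) 1548.387ms=12/5b +129.032ms=1/5b
6) 1677.419ms=13/5b +129.032ms=1/5b
7) 1806.452ms=14/5b +129.032ms=1/5b
8) 1935.484ms=3b +92.166ms=1/7b
9) 2027.65ms=22/7b +92.166ms=1/7b
10) 2119.816ms=23/7b +92.166ms=1/7b
11) 2211.982ms=24/7b +92.166ms=1/7b
12) 2304.147ms=25/7b +92.166ms=1/7b
13) 2396.313ms=26/7b +92.166ms=1/7b
14) 2488.479ms=27/7b +92.166ms=1/7b
15) 2580.645ms=4b +184.332ms=2/7b
16) 2764.977ms=30/7b +184.332ms=2/7b
17) 2949.309ms=32/7b +184.332ms=2/7b
18) 3133.641ms=34/7b +184.332ms=2/7b
19) 3317.972ms=36/7b +184.332ms=2/7b
20) 3502.304ms=38/7b +368.664ms=4/7b
21) 3870.968ms=6b +322.581ms=1/2b
22) 4193.548ms=13/2b +322.581ms=1/2b
23) 4516.129ms=7b +92.166ms=1/7b
24) 4608.295ms=50/7b +92.166ms=1/7b
25) 4700.461ms=51/7b +92.166ms=1/7b
26) 4792.627ms=52/7b +92.166ms=1/7b
27) 4884.793ms=53/7b +92.166ms=1/7b
28) 4976.959ms=54/7b +92.166ms=1/7b
29) 5069.124ms=55/7b +92.166ms=1/7b
Σ=8b of 8 (93bpm 2/4) — PASS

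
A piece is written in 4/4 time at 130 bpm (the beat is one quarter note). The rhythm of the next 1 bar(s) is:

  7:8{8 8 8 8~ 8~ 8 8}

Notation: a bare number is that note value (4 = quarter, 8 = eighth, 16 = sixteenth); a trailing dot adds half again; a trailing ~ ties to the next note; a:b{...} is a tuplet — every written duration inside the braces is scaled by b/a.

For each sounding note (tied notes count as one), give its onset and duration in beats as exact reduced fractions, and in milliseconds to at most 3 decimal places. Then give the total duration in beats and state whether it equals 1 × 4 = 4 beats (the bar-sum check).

1) 0.0ms=0b +263.736ms=4/7b
2) 263.736ms=4/7b +263.736ms=4/7b
3) 527.473ms=8/7b +263.736ms=4/7b
4) 791.209ms=12/7b +791.209ms=12/7b
5) 1582.418ms=24/7b +263.736ms=4/7b
Σ=4b of 4 (130bpm 4/4) — PASS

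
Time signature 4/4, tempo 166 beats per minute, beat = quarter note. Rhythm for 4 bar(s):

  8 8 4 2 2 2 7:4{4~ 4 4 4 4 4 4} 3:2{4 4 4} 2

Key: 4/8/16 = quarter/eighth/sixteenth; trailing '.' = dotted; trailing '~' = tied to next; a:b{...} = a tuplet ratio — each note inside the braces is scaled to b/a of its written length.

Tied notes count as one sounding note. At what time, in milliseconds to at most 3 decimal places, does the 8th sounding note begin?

note 8 onset = 64/7b = 3304.647ms

1. 0.0ms @ 0 + 180.723ms (1/2)
2. 180.723ms @ 1/2 + 180.723ms (1/2)
3. 361.446ms @ 1 + 361.446ms (1)
4. 722.892ms @ 2 + 722.892ms (2)
5. 1445.783ms @ 4 + 722.892ms (2)
6. 2168.675ms @ 6 + 722.892ms (2)
7. 2891.566ms @ 8 + 413.081ms (8/7)
8. 3304.647ms @ 64/7 + 206.54ms (4/7)
9. 3511.188ms @ 68/7 + 206.54ms (4/7)
10. 3717.728ms @ 72/7 + 206.54ms (4/7)
11. 3924.269ms @ 76/7 + 206.54ms (4/7)
12. 4130.809ms @ 80/7 + 206.54ms (4/7)
13. 4337.349ms @ 12 + 240.964ms (2/3)
14. 4578.313ms @ 38/3 + 240.964ms (2/3)
15. 4819.277ms @ 40/3 + 240.964ms (2/3)
16. 5060.241ms @ 14 + 722.892ms (2)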